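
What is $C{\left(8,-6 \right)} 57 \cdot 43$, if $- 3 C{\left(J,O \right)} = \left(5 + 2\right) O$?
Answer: $34314$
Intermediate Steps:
$C{\left(J,O \right)} = - \frac{7 O}{3}$ ($C{\left(J,O \right)} = - \frac{\left(5 + 2\right) O}{3} = - \frac{7 O}{3}$)
$C{\left(8,-6 \right)} 57 \cdot 43 = \left(- \frac{7}{3}\right) \left(-6\right) 57 \cdot 43 = 14 \cdot 57 \cdot 43 = 798 \cdot 43 = 34314$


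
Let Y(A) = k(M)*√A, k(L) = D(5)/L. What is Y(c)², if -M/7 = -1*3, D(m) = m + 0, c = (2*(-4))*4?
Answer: -800/441 ≈ -1.8141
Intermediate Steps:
c = -32 (c = -8*4 = -32)
D(m) = m
M = 21 (M = -(-7)*3 = -7*(-3) = 21)
k(L) = 5/L
Y(A) = 5*√A/21 (Y(A) = (5/21)*√A = (5*(1/21))*√A = 5*√A/21)
Y(c)² = (5*√(-32)/21)² = (5*(4*I*√2)/21)² = (20*I*√2/21)² = -800/441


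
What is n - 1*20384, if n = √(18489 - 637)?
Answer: -20384 + 2*√4463 ≈ -20250.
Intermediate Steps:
n = 2*√4463 (n = √17852 = 2*√4463 ≈ 133.61)
n - 1*20384 = 2*√4463 - 1*20384 = 2*√4463 - 20384 = -20384 + 2*√4463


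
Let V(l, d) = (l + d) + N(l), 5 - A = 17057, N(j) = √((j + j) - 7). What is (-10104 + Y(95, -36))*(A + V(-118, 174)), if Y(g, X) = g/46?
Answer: 3948927122/23 - 4182201*I*√3/46 ≈ 1.7169e+8 - 1.5747e+5*I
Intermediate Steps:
N(j) = √(-7 + 2*j) (N(j) = √(2*j - 7) = √(-7 + 2*j))
Y(g, X) = g/46 (Y(g, X) = g*(1/46) = g/46)
A = -17052 (A = 5 - 1*17057 = 5 - 17057 = -17052)
V(l, d) = d + l + √(-7 + 2*l) (V(l, d) = (l + d) + √(-7 + 2*l) = (d + l) + √(-7 + 2*l) = d + l + √(-7 + 2*l))
(-10104 + Y(95, -36))*(A + V(-118, 174)) = (-10104 + (1/46)*95)*(-17052 + (174 - 118 + √(-7 + 2*(-118)))) = (-10104 + 95/46)*(-17052 + (174 - 118 + √(-7 - 236))) = -464689*(-17052 + (174 - 118 + √(-243)))/46 = -464689*(-17052 + (174 - 118 + 9*I*√3))/46 = -464689*(-17052 + (56 + 9*I*√3))/46 = -464689*(-16996 + 9*I*√3)/46 = 3948927122/23 - 4182201*I*√3/46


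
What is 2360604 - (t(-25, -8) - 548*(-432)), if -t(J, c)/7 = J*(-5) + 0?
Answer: 2124743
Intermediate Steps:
t(J, c) = 35*J (t(J, c) = -7*(J*(-5) + 0) = -7*(-5*J + 0) = -(-35)*J = 35*J)
2360604 - (t(-25, -8) - 548*(-432)) = 2360604 - (35*(-25) - 548*(-432)) = 2360604 - (-875 + 236736) = 2360604 - 1*235861 = 2360604 - 235861 = 2124743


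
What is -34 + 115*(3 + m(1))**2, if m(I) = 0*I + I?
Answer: 1806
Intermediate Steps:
m(I) = I (m(I) = 0 + I = I)
-34 + 115*(3 + m(1))**2 = -34 + 115*(3 + 1)**2 = -34 + 115*4**2 = -34 + 115*16 = -34 + 1840 = 1806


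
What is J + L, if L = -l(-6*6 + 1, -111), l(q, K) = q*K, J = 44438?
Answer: 40553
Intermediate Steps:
l(q, K) = K*q
L = -3885 (L = -(-111)*(-6*6 + 1) = -(-111)*(-36 + 1) = -(-111)*(-35) = -1*3885 = -3885)
J + L = 44438 - 3885 = 40553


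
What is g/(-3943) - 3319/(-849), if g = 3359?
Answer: 10235026/3347607 ≈ 3.0574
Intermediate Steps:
g/(-3943) - 3319/(-849) = 3359/(-3943) - 3319/(-849) = 3359*(-1/3943) - 3319*(-1/849) = -3359/3943 + 3319/849 = 10235026/3347607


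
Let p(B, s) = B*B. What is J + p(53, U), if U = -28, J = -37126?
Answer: -34317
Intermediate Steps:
p(B, s) = B²
J + p(53, U) = -37126 + 53² = -37126 + 2809 = -34317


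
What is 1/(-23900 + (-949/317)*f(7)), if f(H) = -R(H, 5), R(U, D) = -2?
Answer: -317/7578198 ≈ -4.1831e-5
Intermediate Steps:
f(H) = 2 (f(H) = -1*(-2) = 2)
1/(-23900 + (-949/317)*f(7)) = 1/(-23900 - 949/317*2) = 1/(-23900 - 1898/317) = 1/(-7578198/317) = -317/7578198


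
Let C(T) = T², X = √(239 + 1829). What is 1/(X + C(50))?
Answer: 625/1561983 - √517/3123966 ≈ 0.00039285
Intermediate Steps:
X = 2*√517 (X = √2068 = 2*√517 ≈ 45.475)
1/(X + C(50)) = 1/(2*√517 + 50²) = 1/(2*√517 + 2500) = 1/(2500 + 2*√517)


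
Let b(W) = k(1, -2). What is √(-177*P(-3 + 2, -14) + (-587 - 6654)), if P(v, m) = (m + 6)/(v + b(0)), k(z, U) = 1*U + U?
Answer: I*√188105/5 ≈ 86.742*I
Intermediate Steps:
k(z, U) = 2*U (k(z, U) = U + U = 2*U)
b(W) = -4 (b(W) = 2*(-2) = -4)
P(v, m) = (6 + m)/(-4 + v) (P(v, m) = (m + 6)/(v - 4) = (6 + m)/(-4 + v))
√(-177*P(-3 + 2, -14) + (-587 - 6654)) = √(-177*(6 - 14)/(-4 + (-3 + 2)) + (-587 - 6654)) = √(-177*(-8)/(-4 - 1) - 7241) = √(-177*(-8)/(-5) - 7241) = √(-(-177)*(-8)/5 - 7241) = √(-177*8/5 - 7241) = √(-1416/5 - 7241) = √(-37621/5) = I*√188105/5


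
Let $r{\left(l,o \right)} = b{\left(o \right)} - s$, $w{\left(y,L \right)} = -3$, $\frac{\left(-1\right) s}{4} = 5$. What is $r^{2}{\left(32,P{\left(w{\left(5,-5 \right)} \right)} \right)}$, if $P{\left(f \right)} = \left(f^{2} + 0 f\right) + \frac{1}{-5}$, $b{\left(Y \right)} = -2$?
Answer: $324$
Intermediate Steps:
$s = -20$ ($s = \left(-4\right) 5 = -20$)
$P{\left(f \right)} = - \frac{1}{5} + f^{2}$ ($P{\left(f \right)} = \left(f^{2} + 0\right) - \frac{1}{5} = f^{2} - \frac{1}{5} = - \frac{1}{5} + f^{2}$)
$r{\left(l,o \right)} = 18$ ($r{\left(l,o \right)} = -2 - -20 = -2 + 20 = 18$)
$r^{2}{\left(32,P{\left(w{\left(5,-5 \right)} \right)} \right)} = 18^{2} = 324$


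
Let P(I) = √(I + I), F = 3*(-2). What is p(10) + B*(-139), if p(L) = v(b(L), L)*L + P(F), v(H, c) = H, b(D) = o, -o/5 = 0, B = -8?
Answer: 1112 + 2*I*√3 ≈ 1112.0 + 3.4641*I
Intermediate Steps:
F = -6
o = 0 (o = -5*0 = 0)
b(D) = 0
P(I) = √2*√I (P(I) = √(2*I) = √2*√I)
p(L) = 2*I*√3 (p(L) = 0*L + √2*√(-6) = 0 + √2*(I*√6) = 0 + 2*I*√3 = 2*I*√3)
p(10) + B*(-139) = 2*I*√3 - 8*(-139) = 2*I*√3 + 1112 = 1112 + 2*I*√3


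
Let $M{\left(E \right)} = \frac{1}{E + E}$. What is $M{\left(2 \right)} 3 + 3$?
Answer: $\frac{15}{4} \approx 3.75$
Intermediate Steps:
$M{\left(E \right)} = \frac{1}{2 E}$
$M{\left(2 \right)} 3 + 3 = \frac{1}{2 \cdot 2} \cdot 3 + 3 = \frac{1}{2} \cdot \frac{1}{2} \cdot 3 + 3 = \frac{1}{4} \cdot 3 + 3 = \frac{3}{4} + 3 = \frac{15}{4}$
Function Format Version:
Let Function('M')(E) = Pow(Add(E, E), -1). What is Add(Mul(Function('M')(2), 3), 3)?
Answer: Rational(15, 4) ≈ 3.7500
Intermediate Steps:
Function('M')(E) = Mul(Rational(1, 2), Pow(E, -1)) (Function('M')(E) = Pow(Mul(2, E), -1) = Mul(Rational(1, 2), Pow(E, -1)))
Add(Mul(Function('M')(2), 3), 3) = Add(Mul(Mul(Rational(1, 2), Pow(2, -1)), 3), 3) = Add(Mul(Mul(Rational(1, 2), Rational(1, 2)), 3), 3) = Add(Mul(Rational(1, 4), 3), 3) = Add(Rational(3, 4), 3) = Rational(15, 4)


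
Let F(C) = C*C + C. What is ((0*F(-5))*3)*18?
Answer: 0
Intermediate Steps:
F(C) = C + C² (F(C) = C² + C = C + C²)
((0*F(-5))*3)*18 = ((0*(-5*(1 - 5)))*3)*18 = ((0*(-5*(-4)))*3)*18 = ((0*20)*3)*18 = (0*3)*18 = 0*18 = 0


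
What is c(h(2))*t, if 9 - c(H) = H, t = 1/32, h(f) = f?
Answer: 7/32 ≈ 0.21875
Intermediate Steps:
t = 1/32 ≈ 0.031250
c(H) = 9 - H
c(h(2))*t = (9 - 1*2)*(1/32) = (9 - 2)*(1/32) = 7*(1/32) = 7/32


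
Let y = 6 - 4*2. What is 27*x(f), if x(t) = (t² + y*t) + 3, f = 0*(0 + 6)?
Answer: 81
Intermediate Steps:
y = -2 (y = 6 - 8 = -2)
f = 0 (f = 0*6 = 0)
x(t) = 3 + t² - 2*t (x(t) = (t² - 2*t) + 3 = 3 + t² - 2*t)
27*x(f) = 27*(3 + 0² - 2*0) = 27*(3 + 0 + 0) = 27*3 = 81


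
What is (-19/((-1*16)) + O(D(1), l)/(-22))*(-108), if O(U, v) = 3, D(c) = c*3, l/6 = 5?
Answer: -4995/44 ≈ -113.52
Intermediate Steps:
l = 30 (l = 6*5 = 30)
D(c) = 3*c
(-19/((-1*16)) + O(D(1), l)/(-22))*(-108) = (-19/((-1*16)) + 3/(-22))*(-108) = (-19/(-16) + 3*(-1/22))*(-108) = (-19*(-1/16) - 3/22)*(-108) = (19/16 - 3/22)*(-108) = (185/176)*(-108) = -4995/44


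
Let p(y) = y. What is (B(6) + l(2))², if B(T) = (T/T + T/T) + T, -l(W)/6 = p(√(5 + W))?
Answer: 316 - 96*√7 ≈ 62.008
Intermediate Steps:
l(W) = -6*√(5 + W)
B(T) = 2 + T (B(T) = (1 + 1) + T = 2 + T)
(B(6) + l(2))² = ((2 + 6) - 6*√(5 + 2))² = (8 - 6*√7)²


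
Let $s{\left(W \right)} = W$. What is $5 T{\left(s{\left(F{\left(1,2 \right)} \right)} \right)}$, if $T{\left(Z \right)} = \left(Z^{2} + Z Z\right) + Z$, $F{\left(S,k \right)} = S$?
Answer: $15$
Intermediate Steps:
$T{\left(Z \right)} = Z + 2 Z^{2}$ ($T{\left(Z \right)} = \left(Z^{2} + Z^{2}\right) + Z = 2 Z^{2} + Z = Z + 2 Z^{2}$)
$5 T{\left(s{\left(F{\left(1,2 \right)} \right)} \right)} = 5 \cdot 1 \left(1 + 2 \cdot 1\right) = 5 \cdot 1 \left(1 + 2\right) = 5 \cdot 1 \cdot 3 = 5 \cdot 3 = 15$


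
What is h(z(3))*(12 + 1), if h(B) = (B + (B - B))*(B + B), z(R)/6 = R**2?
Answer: 75816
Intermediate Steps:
z(R) = 6*R**2
h(B) = 2*B**2 (h(B) = (B + 0)*(2*B) = B*(2*B) = 2*B**2)
h(z(3))*(12 + 1) = (2*(6*3**2)**2)*(12 + 1) = (2*(6*9)**2)*13 = (2*54**2)*13 = (2*2916)*13 = 5832*13 = 75816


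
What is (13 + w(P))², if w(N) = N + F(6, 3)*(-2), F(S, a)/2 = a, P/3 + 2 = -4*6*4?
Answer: 85849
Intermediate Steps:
P = -294 (P = -6 + 3*(-4*6*4) = -6 + 3*(-24*4) = -6 + 3*(-96) = -6 - 288 = -294)
F(S, a) = 2*a
w(N) = -12 + N (w(N) = N + (2*3)*(-2) = N + 6*(-2) = N - 12 = -12 + N)
(13 + w(P))² = (13 + (-12 - 294))² = (13 - 306)² = (-293)² = 85849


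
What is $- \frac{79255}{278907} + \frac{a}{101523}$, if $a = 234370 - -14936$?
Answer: $\frac{20495661059}{9438491787} \approx 2.1715$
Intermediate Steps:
$a = 249306$ ($a = 234370 + 14936 = 249306$)
$- \frac{79255}{278907} + \frac{a}{101523} = - \frac{79255}{278907} + \frac{249306}{101523} = \left(-79255\right) \frac{1}{278907} + 249306 \cdot \frac{1}{101523} = - \frac{79255}{278907} + \frac{83102}{33841} = \frac{20495661059}{9438491787}$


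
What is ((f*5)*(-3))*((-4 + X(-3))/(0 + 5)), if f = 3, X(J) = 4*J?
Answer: 144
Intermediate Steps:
((f*5)*(-3))*((-4 + X(-3))/(0 + 5)) = ((3*5)*(-3))*((-4 + 4*(-3))/(0 + 5)) = (15*(-3))*((-4 - 12)/5) = -(-720)/5 = -45*(-16/5) = 144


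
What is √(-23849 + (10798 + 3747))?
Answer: 2*I*√2326 ≈ 96.457*I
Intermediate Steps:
√(-23849 + (10798 + 3747)) = √(-23849 + 14545) = √(-9304) = 2*I*√2326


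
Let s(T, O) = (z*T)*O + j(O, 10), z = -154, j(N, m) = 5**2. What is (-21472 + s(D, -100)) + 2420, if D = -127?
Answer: -1974827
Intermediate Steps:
j(N, m) = 25
s(T, O) = 25 - 154*O*T (s(T, O) = (-154*T)*O + 25 = -154*O*T + 25 = 25 - 154*O*T)
(-21472 + s(D, -100)) + 2420 = (-21472 + (25 - 154*(-100)*(-127))) + 2420 = (-21472 + (25 - 1955800)) + 2420 = (-21472 - 1955775) + 2420 = -1977247 + 2420 = -1974827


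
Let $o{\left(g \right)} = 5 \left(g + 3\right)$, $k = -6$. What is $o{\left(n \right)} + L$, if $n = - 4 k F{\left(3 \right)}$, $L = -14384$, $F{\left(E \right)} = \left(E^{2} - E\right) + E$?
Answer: $-13289$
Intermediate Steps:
$F{\left(E \right)} = E^{2}$
$n = 216$ ($n = \left(-4\right) \left(-6\right) 3^{2} = 24 \cdot 9 = 216$)
$o{\left(g \right)} = 15 + 5 g$ ($o{\left(g \right)} = 5 \left(3 + g\right) = 15 + 5 g$)
$o{\left(n \right)} + L = \left(15 + 5 \cdot 216\right) - 14384 = \left(15 + 1080\right) - 14384 = 1095 - 14384 = -13289$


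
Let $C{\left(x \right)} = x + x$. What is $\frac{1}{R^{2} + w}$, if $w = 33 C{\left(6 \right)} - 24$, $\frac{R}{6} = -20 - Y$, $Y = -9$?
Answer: $\frac{1}{4728} \approx 0.00021151$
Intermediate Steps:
$C{\left(x \right)} = 2 x$
$R = -66$ ($R = 6 \left(-20 - -9\right) = 6 \left(-20 + 9\right) = 6 \left(-11\right) = -66$)
$w = 372$ ($w = 33 \cdot 2 \cdot 6 - 24 = 33 \cdot 12 - 24 = 396 - 24 = 372$)
$\frac{1}{R^{2} + w} = \frac{1}{\left(-66\right)^{2} + 372} = \frac{1}{4356 + 372} = \frac{1}{4728}$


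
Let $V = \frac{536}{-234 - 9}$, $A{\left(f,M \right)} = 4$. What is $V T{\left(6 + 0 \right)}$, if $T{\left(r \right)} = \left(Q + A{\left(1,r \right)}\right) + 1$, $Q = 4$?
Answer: $- \frac{536}{27} \approx -19.852$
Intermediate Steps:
$V = - \frac{536}{243}$ ($V = \frac{536}{-234 - 9} = \frac{536}{-243} = 536 \left(- \frac{1}{243}\right) = - \frac{536}{243} \approx -2.2058$)
$T{\left(r \right)} = 9$ ($T{\left(r \right)} = \left(4 + 4\right) + 1 = 8 + 1 = 9$)
$V T{\left(6 + 0 \right)} = \left(- \frac{536}{243}\right) 9 = - \frac{536}{27}$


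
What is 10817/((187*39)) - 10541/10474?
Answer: 36421745/76386882 ≈ 0.47681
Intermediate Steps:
10817/((187*39)) - 10541/10474 = 10817/7293 - 10541*1/10474 = 10817*(1/7293) - 10541/10474 = 10817/7293 - 10541/10474 = 36421745/76386882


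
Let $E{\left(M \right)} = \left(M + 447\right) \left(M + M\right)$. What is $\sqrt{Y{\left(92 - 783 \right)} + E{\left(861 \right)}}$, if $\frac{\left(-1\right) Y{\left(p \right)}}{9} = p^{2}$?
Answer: $3 i \sqrt{227217} \approx 1430.0 i$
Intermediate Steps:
$Y{\left(p \right)} = - 9 p^{2}$
$E{\left(M \right)} = 2 M \left(447 + M\right)$ ($E{\left(M \right)} = \left(447 + M\right) 2 M = 2 M \left(447 + M\right)$)
$\sqrt{Y{\left(92 - 783 \right)} + E{\left(861 \right)}} = \sqrt{- 9 \left(92 - 783\right)^{2} + 2 \cdot 861 \left(447 + 861\right)} = \sqrt{- 9 \left(-691\right)^{2} + 2 \cdot 861 \cdot 1308} = \sqrt{\left(-9\right) 477481 + 2252376} = \sqrt{-4297329 + 2252376} = \sqrt{-2044953} = 3 i \sqrt{227217}$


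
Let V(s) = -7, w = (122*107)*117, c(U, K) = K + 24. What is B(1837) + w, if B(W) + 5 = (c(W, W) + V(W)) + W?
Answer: 1531004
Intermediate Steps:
c(U, K) = 24 + K
w = 1527318 (w = 13054*117 = 1527318)
B(W) = 12 + 2*W (B(W) = -5 + (((24 + W) - 7) + W) = -5 + ((17 + W) + W) = -5 + (17 + 2*W) = 12 + 2*W)
B(1837) + w = (12 + 2*1837) + 1527318 = (12 + 3674) + 1527318 = 3686 + 1527318 = 1531004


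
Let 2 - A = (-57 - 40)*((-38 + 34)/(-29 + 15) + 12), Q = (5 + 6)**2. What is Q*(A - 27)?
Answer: 988207/7 ≈ 1.4117e+5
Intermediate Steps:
Q = 121 (Q = 11**2 = 121)
A = 8356/7 (A = 2 - (-57 - 40)*((-38 + 34)/(-29 + 15) + 12) = 2 - (-97)*(-4/(-14) + 12) = 2 - (-97)*(-4*(-1/14) + 12) = 2 - (-97)*(2/7 + 12) = 2 - (-97)*86/7 = 2 - 1*(-8342/7) = 2 + 8342/7 = 8356/7 ≈ 1193.7)
Q*(A - 27) = 121*(8356/7 - 27) = 121*(8167/7) = 988207/7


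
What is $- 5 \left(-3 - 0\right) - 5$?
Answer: $10$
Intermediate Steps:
$- 5 \left(-3 - 0\right) - 5 = - 5 \left(-3 + 0\right) - 5 = \left(-5\right) \left(-3\right) - 5 = 15 - 5 = 10$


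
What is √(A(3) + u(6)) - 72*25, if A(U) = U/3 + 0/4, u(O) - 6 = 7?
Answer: -1800 + √14 ≈ -1796.3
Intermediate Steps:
u(O) = 13 (u(O) = 6 + 7 = 13)
A(U) = U/3 (A(U) = U*(⅓) + 0*(¼) = U/3 + 0 = U/3)
√(A(3) + u(6)) - 72*25 = √((⅓)*3 + 13) - 72*25 = √(1 + 13) - 1800 = √14 - 1800 = -1800 + √14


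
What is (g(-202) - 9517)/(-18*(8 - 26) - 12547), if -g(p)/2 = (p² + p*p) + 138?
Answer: 10177/719 ≈ 14.154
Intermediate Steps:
g(p) = -276 - 4*p² (g(p) = -2*((p² + p*p) + 138) = -2*((p² + p²) + 138) = -2*(2*p² + 138) = -2*(138 + 2*p²) = -276 - 4*p²)
(g(-202) - 9517)/(-18*(8 - 26) - 12547) = ((-276 - 4*(-202)²) - 9517)/(-18*(8 - 26) - 12547) = ((-276 - 4*40804) - 9517)/(-18*(-18) - 12547) = ((-276 - 163216) - 9517)/(324 - 12547) = (-163492 - 9517)/(-12223) = -173009*(-1/12223) = 10177/719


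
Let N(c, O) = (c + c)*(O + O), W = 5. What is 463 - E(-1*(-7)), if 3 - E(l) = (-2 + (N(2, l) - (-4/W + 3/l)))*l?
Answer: 4203/5 ≈ 840.60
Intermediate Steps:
N(c, O) = 4*O*c (N(c, O) = (2*c)*(2*O) = 4*O*c)
E(l) = 3 - l*(-6/5 - 3/l + 8*l) (E(l) = 3 - (-2 + (4*l*2 - (-4/5 + 3/l)))*l = 3 - (-2 + (8*l - (-4*⅕ + 3/l)))*l = 3 - (-2 + (8*l - (-⅘ + 3/l)))*l = 3 - (-2 + (8*l + (⅘ - 3/l)))*l = 3 - (-2 + (⅘ - 3/l + 8*l))*l = 3 - (-6/5 - 3/l + 8*l)*l = 3 - l*(-6/5 - 3/l + 8*l))
463 - E(-1*(-7)) = 463 - (6 - 8*(-1*(-7))² + 6*(-1*(-7))/5) = 463 - (6 - 8*7² + (6/5)*7) = 463 - (6 - 8*49 + 42/5) = 463 - (6 - 392 + 42/5) = 463 - 1*(-1888/5) = 463 + 1888/5 = 4203/5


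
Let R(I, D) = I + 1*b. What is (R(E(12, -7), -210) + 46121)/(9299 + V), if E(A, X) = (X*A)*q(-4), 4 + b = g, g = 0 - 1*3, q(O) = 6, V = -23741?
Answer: -22805/7221 ≈ -3.1581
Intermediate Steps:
g = -3 (g = 0 - 3 = -3)
b = -7 (b = -4 - 3 = -7)
E(A, X) = 6*A*X (E(A, X) = (X*A)*6 = (A*X)*6 = 6*A*X)
R(I, D) = -7 + I (R(I, D) = I + 1*(-7) = I - 7 = -7 + I)
(R(E(12, -7), -210) + 46121)/(9299 + V) = ((-7 + 6*12*(-7)) + 46121)/(9299 - 23741) = ((-7 - 504) + 46121)/(-14442) = (-511 + 46121)*(-1/14442) = 45610*(-1/14442) = -22805/7221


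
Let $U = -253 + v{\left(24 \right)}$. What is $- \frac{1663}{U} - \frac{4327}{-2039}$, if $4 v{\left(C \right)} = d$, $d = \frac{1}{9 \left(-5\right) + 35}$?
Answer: $\frac{179427847}{20636719} \approx 8.6946$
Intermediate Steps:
$d = - \frac{1}{10}$ ($d = \frac{1}{-45 + 35} = \frac{1}{-10} = - \frac{1}{10} \approx -0.1$)
$v{\left(C \right)} = - \frac{1}{40}$ ($v{\left(C \right)} = \frac{1}{4} \left(- \frac{1}{10}\right) = - \frac{1}{40}$)
$U = - \frac{10121}{40}$ ($U = -253 - \frac{1}{40} = - \frac{10121}{40} \approx -253.02$)
$- \frac{1663}{U} - \frac{4327}{-2039} = - \frac{1663}{- \frac{10121}{40}} - \frac{4327}{-2039} = \left(-1663\right) \left(- \frac{40}{10121}\right) - - \frac{4327}{2039} = \frac{66520}{10121} + \frac{4327}{2039} = \frac{179427847}{20636719}$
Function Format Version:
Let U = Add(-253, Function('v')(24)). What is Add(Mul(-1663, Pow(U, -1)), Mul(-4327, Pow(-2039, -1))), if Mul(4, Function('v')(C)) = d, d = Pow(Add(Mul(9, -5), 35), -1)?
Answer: Rational(179427847, 20636719) ≈ 8.6946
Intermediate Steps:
d = Rational(-1, 10) (d = Pow(Add(-45, 35), -1) = Pow(-10, -1) = Rational(-1, 10) ≈ -0.10000)
Function('v')(C) = Rational(-1, 40) (Function('v')(C) = Mul(Rational(1, 4), Rational(-1, 10)) = Rational(-1, 40))
U = Rational(-10121, 40) (U = Add(-253, Rational(-1, 40)) = Rational(-10121, 40) ≈ -253.02)
Add(Mul(-1663, Pow(U, -1)), Mul(-4327, Pow(-2039, -1))) = Add(Mul(-1663, Pow(Rational(-10121, 40), -1)), Mul(-4327, Pow(-2039, -1))) = Add(Mul(-1663, Rational(-40, 10121)), Mul(-4327, Rational(-1, 2039))) = Add(Rational(66520, 10121), Rational(4327, 2039)) = Rational(179427847, 20636719)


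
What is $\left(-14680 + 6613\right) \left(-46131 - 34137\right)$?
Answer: $647521956$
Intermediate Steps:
$\left(-14680 + 6613\right) \left(-46131 - 34137\right) = \left(-8067\right) \left(-80268\right) = 647521956$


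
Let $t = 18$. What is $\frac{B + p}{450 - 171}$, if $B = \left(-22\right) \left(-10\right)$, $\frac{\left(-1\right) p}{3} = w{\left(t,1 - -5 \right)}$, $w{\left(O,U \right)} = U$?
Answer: $\frac{202}{279} \approx 0.72401$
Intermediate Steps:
$p = -18$ ($p = - 3 \left(1 - -5\right) = - 3 \left(1 + 5\right) = \left(-3\right) 6 = -18$)
$B = 220$
$\frac{B + p}{450 - 171} = \frac{220 - 18}{450 - 171} = \frac{202}{279}$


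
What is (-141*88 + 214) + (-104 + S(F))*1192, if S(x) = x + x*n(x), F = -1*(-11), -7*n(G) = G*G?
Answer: -2447902/7 ≈ -3.4970e+5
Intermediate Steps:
n(G) = -G²/7 (n(G) = -G*G/7 = -G²/7)
F = 11
S(x) = x - x³/7 (S(x) = x + x*(-x²/7) = x - x³/7)
(-141*88 + 214) + (-104 + S(F))*1192 = (-141*88 + 214) + (-104 + (11 - ⅐*11³))*1192 = (-12408 + 214) + (-104 + (11 - ⅐*1331))*1192 = -12194 + (-104 + (11 - 1331/7))*1192 = -12194 + (-104 - 1254/7)*1192 = -12194 - 1982/7*1192 = -12194 - 2362544/7 = -2447902/7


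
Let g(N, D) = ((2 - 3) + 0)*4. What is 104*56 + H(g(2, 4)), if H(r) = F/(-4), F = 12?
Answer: 5821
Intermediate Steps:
g(N, D) = -4 (g(N, D) = (-1 + 0)*4 = -1*4 = -4)
H(r) = -3 (H(r) = 12/(-4) = 12*(-¼) = -3)
104*56 + H(g(2, 4)) = 104*56 - 3 = 5824 - 3 = 5821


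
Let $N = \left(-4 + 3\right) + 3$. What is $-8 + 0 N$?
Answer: $-8$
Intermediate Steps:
$N = 2$ ($N = -1 + 3 = 2$)
$-8 + 0 N = -8 + 0 \cdot 2 = -8 + 0 = -8$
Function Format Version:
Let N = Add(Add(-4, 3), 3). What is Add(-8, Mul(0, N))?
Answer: -8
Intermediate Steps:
N = 2 (N = Add(-1, 3) = 2)
Add(-8, Mul(0, N)) = Add(-8, Mul(0, 2)) = Add(-8, 0) = -8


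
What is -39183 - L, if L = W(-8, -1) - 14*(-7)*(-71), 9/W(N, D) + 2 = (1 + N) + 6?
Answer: -32222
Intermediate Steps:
W(N, D) = 9/(5 + N) (W(N, D) = 9/(-2 + ((1 + N) + 6)) = 9/(-2 + (7 + N)) = 9/(5 + N))
L = -6961 (L = 9/(5 - 8) - 14*(-7)*(-71) = 9/(-3) + 98*(-71) = 9*(-1/3) - 6958 = -3 - 6958 = -6961)
-39183 - L = -39183 - 1*(-6961) = -39183 + 6961 = -32222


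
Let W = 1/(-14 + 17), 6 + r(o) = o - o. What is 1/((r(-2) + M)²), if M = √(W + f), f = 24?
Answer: 9/(18 - √219)² ≈ 0.87816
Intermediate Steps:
r(o) = -6 (r(o) = -6 + (o - o) = -6 + 0 = -6)
W = ⅓ (W = 1/3 = ⅓ ≈ 0.33333)
M = √219/3 (M = √(⅓ + 24) = √(73/3) = √219/3 ≈ 4.9329)
1/((r(-2) + M)²) = 1/((-6 + √219/3)²) = (-6 + √219/3)⁻²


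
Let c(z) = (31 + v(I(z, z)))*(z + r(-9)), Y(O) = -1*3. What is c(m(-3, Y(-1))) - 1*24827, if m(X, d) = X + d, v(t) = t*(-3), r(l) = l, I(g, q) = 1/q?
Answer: -50599/2 ≈ -25300.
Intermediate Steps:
I(g, q) = 1/q
Y(O) = -3
v(t) = -3*t
c(z) = (-9 + z)*(31 - 3/z) (c(z) = (31 - 3/z)*(z - 9) = (31 - 3/z)*(-9 + z) = (-9 + z)*(31 - 3/z))
c(m(-3, Y(-1))) - 1*24827 = (-282 + 27/(-3 - 3) + 31*(-3 - 3)) - 1*24827 = (-282 + 27/(-6) + 31*(-6)) - 24827 = (-282 + 27*(-⅙) - 186) - 24827 = (-282 - 9/2 - 186) - 24827 = -945/2 - 24827 = -50599/2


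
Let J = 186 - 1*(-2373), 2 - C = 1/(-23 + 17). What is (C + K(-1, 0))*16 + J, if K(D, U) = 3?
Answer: 7925/3 ≈ 2641.7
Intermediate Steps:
C = 13/6 (C = 2 - 1/(-23 + 17) = 2 - 1/(-6) = 2 - 1*(-1/6) = 2 + 1/6 = 13/6 ≈ 2.1667)
J = 2559 (J = 186 + 2373 = 2559)
(C + K(-1, 0))*16 + J = (13/6 + 3)*16 + 2559 = (31/6)*16 + 2559 = 248/3 + 2559 = 7925/3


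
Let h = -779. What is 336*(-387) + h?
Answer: -130811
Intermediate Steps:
336*(-387) + h = 336*(-387) - 779 = -130032 - 779 = -130811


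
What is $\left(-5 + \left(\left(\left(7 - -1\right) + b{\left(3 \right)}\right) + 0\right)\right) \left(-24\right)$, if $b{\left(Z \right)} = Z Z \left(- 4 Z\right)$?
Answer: $2520$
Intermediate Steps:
$b{\left(Z \right)} = - 4 Z^{3}$ ($b{\left(Z \right)} = Z^{2} \left(- 4 Z\right) = - 4 Z^{3}$)
$\left(-5 + \left(\left(\left(7 - -1\right) + b{\left(3 \right)}\right) + 0\right)\right) \left(-24\right) = \left(-5 + \left(\left(\left(7 - -1\right) - 4 \cdot 3^{3}\right) + 0\right)\right) \left(-24\right) = \left(-5 + \left(\left(\left(7 + 1\right) - 108\right) + 0\right)\right) \left(-24\right) = \left(-5 + \left(\left(8 - 108\right) + 0\right)\right) \left(-24\right) = \left(-5 + \left(-100 + 0\right)\right) \left(-24\right) = \left(-5 - 100\right) \left(-24\right) = \left(-105\right) \left(-24\right) = 2520$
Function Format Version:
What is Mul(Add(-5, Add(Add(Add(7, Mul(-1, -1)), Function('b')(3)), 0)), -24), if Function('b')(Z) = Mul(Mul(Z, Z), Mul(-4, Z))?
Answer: 2520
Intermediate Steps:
Function('b')(Z) = Mul(-4, Pow(Z, 3)) (Function('b')(Z) = Mul(Pow(Z, 2), Mul(-4, Z)) = Mul(-4, Pow(Z, 3)))
Mul(Add(-5, Add(Add(Add(7, Mul(-1, -1)), Function('b')(3)), 0)), -24) = Mul(Add(-5, Add(Add(Add(7, Mul(-1, -1)), Mul(-4, Pow(3, 3))), 0)), -24) = Mul(Add(-5, Add(Add(Add(7, 1), Mul(-4, 27)), 0)), -24) = Mul(Add(-5, Add(Add(8, -108), 0)), -24) = Mul(Add(-5, Add(-100, 0)), -24) = Mul(Add(-5, -100), -24) = Mul(-105, -24) = 2520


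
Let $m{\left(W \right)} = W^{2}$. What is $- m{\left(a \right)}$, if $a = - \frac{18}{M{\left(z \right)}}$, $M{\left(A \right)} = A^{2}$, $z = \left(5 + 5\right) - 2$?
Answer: $- \frac{81}{1024} \approx -0.079102$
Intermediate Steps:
$z = 8$ ($z = 10 - 2 = 8$)
$a = - \frac{9}{32}$ ($a = - \frac{18}{8^{2}} = - \frac{18}{64} = \left(-18\right) \frac{1}{64} = - \frac{9}{32} \approx -0.28125$)
$- m{\left(a \right)} = - \left(- \frac{9}{32}\right)^{2} = \left(-1\right) \frac{81}{1024} = - \frac{81}{1024}$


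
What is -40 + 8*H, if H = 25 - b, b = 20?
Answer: 0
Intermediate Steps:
H = 5 (H = 25 - 1*20 = 25 - 20 = 5)
-40 + 8*H = -40 + 8*5 = -40 + 40 = 0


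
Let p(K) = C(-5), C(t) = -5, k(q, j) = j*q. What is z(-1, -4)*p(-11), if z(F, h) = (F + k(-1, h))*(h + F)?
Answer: 75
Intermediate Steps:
z(F, h) = (F + h)*(F - h) (z(F, h) = (F + h*(-1))*(h + F) = (F - h)*(F + h) = (F + h)*(F - h))
p(K) = -5
z(-1, -4)*p(-11) = ((-1)² - 1*(-4)²)*(-5) = (1 - 1*16)*(-5) = (1 - 16)*(-5) = -15*(-5) = 75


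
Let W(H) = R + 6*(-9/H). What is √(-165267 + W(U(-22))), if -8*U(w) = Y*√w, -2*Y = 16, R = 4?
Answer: √(-19996823 + 297*I*√22)/11 ≈ 0.01416 + 406.53*I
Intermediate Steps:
Y = -8 (Y = -½*16 = -8)
U(w) = √w (U(w) = -(-1)*√w = √w)
W(H) = 4 - 54/H (W(H) = 4 + 6*(-9/H) = 4 - 54/H)
√(-165267 + W(U(-22))) = √(-165267 + (4 - 54*(-I*√22/22))) = √(-165267 + (4 - (-27)*I*√22/11)) = √(-165267 + (4 + 27*I*√22/11)) = √(-165263 + 27*I*√22/11)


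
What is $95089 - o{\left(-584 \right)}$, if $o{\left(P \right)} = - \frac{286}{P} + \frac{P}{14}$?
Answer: $\frac{194446179}{2044} \approx 95130.0$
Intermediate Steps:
$o{\left(P \right)} = - \frac{286}{P} + \frac{P}{14}$ ($o{\left(P \right)} = - \frac{286}{P} + P \frac{1}{14} = - \frac{286}{P} + \frac{P}{14}$)
$95089 - o{\left(-584 \right)} = 95089 - \left(- \frac{286}{-584} + \frac{1}{14} \left(-584\right)\right) = 95089 - \left(\left(-286\right) \left(- \frac{1}{584}\right) - \frac{292}{7}\right) = 95089 - \left(\frac{143}{292} - \frac{292}{7}\right) = 95089 - - \frac{84263}{2044} = 95089 + \frac{84263}{2044} = \frac{194446179}{2044}$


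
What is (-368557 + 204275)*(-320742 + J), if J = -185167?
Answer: 83111742338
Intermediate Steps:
(-368557 + 204275)*(-320742 + J) = (-368557 + 204275)*(-320742 - 185167) = -164282*(-505909) = 83111742338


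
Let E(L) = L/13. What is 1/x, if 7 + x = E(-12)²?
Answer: -169/1039 ≈ -0.16266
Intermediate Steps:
E(L) = L/13 (E(L) = L*(1/13) = L/13)
x = -1039/169 (x = -7 + ((1/13)*(-12))² = -7 + (-12/13)² = -7 + 144/169 = -1039/169 ≈ -6.1479)
1/x = 1/(-1039/169) = -169/1039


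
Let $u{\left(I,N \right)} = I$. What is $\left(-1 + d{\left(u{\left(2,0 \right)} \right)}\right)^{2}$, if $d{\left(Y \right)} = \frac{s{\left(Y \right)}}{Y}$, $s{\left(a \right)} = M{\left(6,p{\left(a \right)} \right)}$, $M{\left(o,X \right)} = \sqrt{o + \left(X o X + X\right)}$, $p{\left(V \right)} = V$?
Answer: $9 - 4 \sqrt{2} \approx 3.3431$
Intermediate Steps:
$M{\left(o,X \right)} = \sqrt{X + o + o X^{2}}$ ($M{\left(o,X \right)} = \sqrt{o + \left(o X^{2} + X\right)} = \sqrt{o + \left(X + o X^{2}\right)} = \sqrt{X + o + o X^{2}}$)
$s{\left(a \right)} = \sqrt{6 + a + 6 a^{2}}$ ($s{\left(a \right)} = \sqrt{a + 6 + 6 a^{2}} = \sqrt{6 + a + 6 a^{2}}$)
$d{\left(Y \right)} = \frac{\sqrt{6 + Y + 6 Y^{2}}}{Y}$
$\left(-1 + d{\left(u{\left(2,0 \right)} \right)}\right)^{2} = \left(-1 + \frac{\sqrt{6 + 2 + 6 \cdot 2^{2}}}{2}\right)^{2} = \left(-1 + \frac{\sqrt{6 + 2 + 6 \cdot 4}}{2}\right)^{2} = \left(-1 + \frac{\sqrt{6 + 2 + 24}}{2}\right)^{2} = \left(-1 + \frac{\sqrt{32}}{2}\right)^{2} = \left(-1 + \frac{4 \sqrt{2}}{2}\right)^{2} = \left(-1 + 2 \sqrt{2}\right)^{2}$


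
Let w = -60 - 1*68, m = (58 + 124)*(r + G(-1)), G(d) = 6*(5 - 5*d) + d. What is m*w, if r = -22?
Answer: -861952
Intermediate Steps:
G(d) = 30 - 29*d (G(d) = (30 - 30*d) + d = 30 - 29*d)
m = 6734 (m = (58 + 124)*(-22 + (30 - 29*(-1))) = 182*(-22 + (30 + 29)) = 182*(-22 + 59) = 182*37 = 6734)
w = -128 (w = -60 - 68 = -128)
m*w = 6734*(-128) = -861952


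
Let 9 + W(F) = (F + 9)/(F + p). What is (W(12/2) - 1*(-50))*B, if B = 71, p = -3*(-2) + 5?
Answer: 50552/17 ≈ 2973.6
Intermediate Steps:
p = 11 (p = 6 + 5 = 11)
W(F) = -9 + (9 + F)/(11 + F) (W(F) = -9 + (F + 9)/(F + 11) = -9 + (9 + F)/(11 + F))
(W(12/2) - 1*(-50))*B = (2*(-45 - 48/2)/(11 + 12/2) - 1*(-50))*71 = (2*(-45 - 48/2)/(11 + 12*(1/2)) + 50)*71 = (2*(-45 - 4*6)/(11 + 6) + 50)*71 = (2*(-45 - 24)/17 + 50)*71 = (2*(1/17)*(-69) + 50)*71 = (-138/17 + 50)*71 = (712/17)*71 = 50552/17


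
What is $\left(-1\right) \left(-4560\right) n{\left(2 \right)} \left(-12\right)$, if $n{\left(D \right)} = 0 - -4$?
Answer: $-218880$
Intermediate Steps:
$n{\left(D \right)} = 4$ ($n{\left(D \right)} = 0 + 4 = 4$)
$\left(-1\right) \left(-4560\right) n{\left(2 \right)} \left(-12\right) = \left(-1\right) \left(-4560\right) 4 \left(-12\right) = 4560 \left(-48\right) = -218880$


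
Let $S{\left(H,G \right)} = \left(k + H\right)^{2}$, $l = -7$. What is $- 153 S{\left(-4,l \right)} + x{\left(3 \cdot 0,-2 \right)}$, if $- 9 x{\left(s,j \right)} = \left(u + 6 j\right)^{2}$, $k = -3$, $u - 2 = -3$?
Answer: $- \frac{67642}{9} \approx -7515.8$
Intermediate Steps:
$u = -1$ ($u = 2 - 3 = -1$)
$S{\left(H,G \right)} = \left(-3 + H\right)^{2}$
$x{\left(s,j \right)} = - \frac{\left(-1 + 6 j\right)^{2}}{9}$
$- 153 S{\left(-4,l \right)} + x{\left(3 \cdot 0,-2 \right)} = - 153 \left(-3 - 4\right)^{2} - \frac{\left(-1 + 6 \left(-2\right)\right)^{2}}{9} = - 153 \left(-7\right)^{2} - \frac{\left(-1 - 12\right)^{2}}{9} = \left(-153\right) 49 - \frac{\left(-13\right)^{2}}{9} = -7497 - \frac{169}{9} = - \frac{67642}{9}$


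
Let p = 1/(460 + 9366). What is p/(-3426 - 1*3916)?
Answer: -1/72142492 ≈ -1.3861e-8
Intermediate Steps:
p = 1/9826 ≈ 0.00010177
p/(-3426 - 1*3916) = 1/(9826*(-3426 - 1*3916)) = 1/(9826*(-3426 - 3916)) = (1/9826)/(-7342) = (1/9826)*(-1/7342) = -1/72142492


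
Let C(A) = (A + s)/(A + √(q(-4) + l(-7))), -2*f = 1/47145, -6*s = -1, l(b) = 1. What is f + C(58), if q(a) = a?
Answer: 15147603/15117830 - 349*I*√3/20202 ≈ 1.002 - 0.029922*I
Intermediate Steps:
s = ⅙ (s = -⅙*(-1) = ⅙ ≈ 0.16667)
f = -1/94290 (f = -½/47145 = -½*1/47145 = -1/94290 ≈ -1.0606e-5)
C(A) = (⅙ + A)/(A + I*√3) (C(A) = (A + ⅙)/(A + √(-4 + 1)) = (⅙ + A)/(A + √(-3)) = (⅙ + A)/(A + I*√3))
f + C(58) = -1/94290 + (⅙ + 58)/(58 + I*√3) = -1/94290 + (349/6)/(58 + I*√3) = -1/94290 + 349/(6*(58 + I*√3))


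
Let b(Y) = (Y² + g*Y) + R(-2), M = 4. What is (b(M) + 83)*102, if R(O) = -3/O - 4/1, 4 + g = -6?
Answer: 5763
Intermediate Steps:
g = -10 (g = -4 - 6 = -10)
R(O) = -4 - 3/O (R(O) = -3/O - 4*1 = -3/O - 4 = -4 - 3/O)
b(Y) = -5/2 + Y² - 10*Y (b(Y) = (Y² - 10*Y) + (-4 - 3/(-2)) = (Y² - 10*Y) + (-4 - 3*(-½)) = (Y² - 10*Y) + (-4 + 3/2) = (Y² - 10*Y) - 5/2 = -5/2 + Y² - 10*Y)
(b(M) + 83)*102 = ((-5/2 + 4² - 10*4) + 83)*102 = ((-5/2 + 16 - 40) + 83)*102 = (-53/2 + 83)*102 = (113/2)*102 = 5763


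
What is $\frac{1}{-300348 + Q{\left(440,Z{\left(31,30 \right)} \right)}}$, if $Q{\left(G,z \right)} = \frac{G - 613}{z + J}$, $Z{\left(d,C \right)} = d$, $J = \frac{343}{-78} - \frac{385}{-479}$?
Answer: $- \frac{1023955}{307549299966} \approx -3.3294 \cdot 10^{-6}$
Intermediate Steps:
$J = - \frac{134267}{37362}$ ($J = 343 \left(- \frac{1}{78}\right) - - \frac{385}{479} = - \frac{343}{78} + \frac{385}{479} = - \frac{134267}{37362} \approx -3.5937$)
$Q{\left(G,z \right)} = \frac{-613 + G}{- \frac{134267}{37362} + z}$ ($Q{\left(G,z \right)} = \frac{G - 613}{z - \frac{134267}{37362}} = \frac{-613 + G}{- \frac{134267}{37362} + z}$)
$\frac{1}{-300348 + Q{\left(440,Z{\left(31,30 \right)} \right)}} = \frac{1}{-300348 + \frac{37362 \left(-613 + 440\right)}{-134267 + 37362 \cdot 31}} = \frac{1}{-300348 + 37362 \frac{1}{-134267 + 1158222} \left(-173\right)} = \frac{1}{-300348 + 37362 \cdot \frac{1}{1023955} \left(-173\right)} = \frac{1}{-300348 - \frac{6463626}{1023955}} = \frac{1}{- \frac{307549299966}{1023955}} = - \frac{1023955}{307549299966}$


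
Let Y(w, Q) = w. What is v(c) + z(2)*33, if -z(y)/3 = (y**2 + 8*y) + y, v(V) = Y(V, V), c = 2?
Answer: -2176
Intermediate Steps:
v(V) = V
z(y) = -27*y - 3*y**2 (z(y) = -3*((y**2 + 8*y) + y) = -3*(y**2 + 9*y) = -27*y - 3*y**2)
v(c) + z(2)*33 = 2 - 3*2*(9 + 2)*33 = 2 - 3*2*11*33 = 2 - 66*33 = 2 - 2178 = -2176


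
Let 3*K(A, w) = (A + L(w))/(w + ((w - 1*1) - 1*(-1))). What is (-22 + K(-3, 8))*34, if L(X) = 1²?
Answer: -8993/12 ≈ -749.42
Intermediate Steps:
L(X) = 1
K(A, w) = (1 + A)/(6*w) (K(A, w) = ((A + 1)/(w + ((w - 1*1) - 1*(-1))))/3 = ((1 + A)/(w + ((w - 1) + 1)))/3 = ((1 + A)/(w + ((-1 + w) + 1)))/3 = ((1 + A)/(w + w))/3 = ((1 + A)/((2*w)))/3 = ((1 + A)*(1/(2*w)))/3 = ((1 + A)/(2*w))/3 = (1 + A)/(6*w))
(-22 + K(-3, 8))*34 = (-22 + (⅙)*(1 - 3)/8)*34 = (-22 + (⅙)*(⅛)*(-2))*34 = (-22 - 1/24)*34 = -529/24*34 = -8993/12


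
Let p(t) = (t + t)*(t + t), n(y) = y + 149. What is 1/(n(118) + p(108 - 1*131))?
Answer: 1/2383 ≈ 0.00041964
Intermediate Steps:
n(y) = 149 + y
p(t) = 4*t**2 (p(t) = (2*t)*(2*t) = 4*t**2)
1/(n(118) + p(108 - 1*131)) = 1/((149 + 118) + 4*(108 - 1*131)**2) = 1/(267 + 4*(108 - 131)**2) = 1/(267 + 4*(-23)**2) = 1/(267 + 4*529) = 1/(267 + 2116) = 1/2383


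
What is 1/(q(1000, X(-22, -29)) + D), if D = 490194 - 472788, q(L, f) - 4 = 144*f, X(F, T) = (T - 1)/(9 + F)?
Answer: 13/230650 ≈ 5.6362e-5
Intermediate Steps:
X(F, T) = (-1 + T)/(9 + F)
q(L, f) = 4 + 144*f
D = 17406
1/(q(1000, X(-22, -29)) + D) = 1/((4 + 144*((-1 - 29)/(9 - 22))) + 17406) = 1/((4 + 144*(-30/(-13))) + 17406) = 1/((4 + 144*(-1/13*(-30))) + 17406) = 1/((4 + 144*(30/13)) + 17406) = 1/((4 + 4320/13) + 17406) = 1/(4372/13 + 17406) = 1/(230650/13) = 13/230650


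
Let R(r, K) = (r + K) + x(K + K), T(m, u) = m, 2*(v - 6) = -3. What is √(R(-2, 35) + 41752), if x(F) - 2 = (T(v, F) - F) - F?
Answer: √166606/2 ≈ 204.09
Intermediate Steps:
v = 9/2 (v = 6 + (½)*(-3) = 6 - 3/2 = 9/2 ≈ 4.5000)
x(F) = 13/2 - 2*F (x(F) = 2 + ((9/2 - F) - F) = 2 + (9/2 - 2*F) = 13/2 - 2*F)
R(r, K) = 13/2 + r - 3*K (R(r, K) = (r + K) + (13/2 - 2*(K + K)) = (K + r) + (13/2 - 4*K) = 13/2 + r - 3*K)
√(R(-2, 35) + 41752) = √((13/2 - 2 - 3*35) + 41752) = √((13/2 - 2 - 105) + 41752) = √(-201/2 + 41752) = √(83303/2) = √166606/2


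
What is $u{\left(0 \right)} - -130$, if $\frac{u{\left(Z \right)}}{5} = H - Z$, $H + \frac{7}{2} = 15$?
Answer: $\frac{375}{2} \approx 187.5$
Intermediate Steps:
$H = \frac{23}{2}$ ($H = - \frac{7}{2} + 15 = \frac{23}{2} \approx 11.5$)
$u{\left(Z \right)} = \frac{115}{2} - 5 Z$ ($u{\left(Z \right)} = 5 \left(\frac{23}{2} - Z\right) = \frac{115}{2} - 5 Z$)
$u{\left(0 \right)} - -130 = \left(\frac{115}{2} - 0\right) - -130 = \left(\frac{115}{2} + 0\right) + 130 = \frac{115}{2} + 130 = \frac{375}{2}$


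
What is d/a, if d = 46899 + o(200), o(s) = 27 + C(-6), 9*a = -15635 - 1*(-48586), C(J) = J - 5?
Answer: 422235/32951 ≈ 12.814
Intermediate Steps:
C(J) = -5 + J
a = 32951/9 (a = (-15635 - 1*(-48586))/9 = (-15635 + 48586)/9 = (⅑)*32951 = 32951/9 ≈ 3661.2)
o(s) = 16 (o(s) = 27 + (-5 - 6) = 27 - 11 = 16)
d = 46915 (d = 46899 + 16 = 46915)
d/a = 46915/(32951/9) = 46915*(9/32951) = 422235/32951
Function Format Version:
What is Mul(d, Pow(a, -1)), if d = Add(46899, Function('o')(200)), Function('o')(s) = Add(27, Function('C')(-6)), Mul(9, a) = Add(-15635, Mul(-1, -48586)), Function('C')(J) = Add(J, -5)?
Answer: Rational(422235, 32951) ≈ 12.814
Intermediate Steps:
Function('C')(J) = Add(-5, J)
a = Rational(32951, 9) (a = Mul(Rational(1, 9), Add(-15635, Mul(-1, -48586))) = Mul(Rational(1, 9), Add(-15635, 48586)) = Mul(Rational(1, 9), 32951) = Rational(32951, 9) ≈ 3661.2)
Function('o')(s) = 16 (Function('o')(s) = Add(27, Add(-5, -6)) = Add(27, -11) = 16)
d = 46915 (d = Add(46899, 16) = 46915)
Mul(d, Pow(a, -1)) = Mul(46915, Pow(Rational(32951, 9), -1)) = Mul(46915, Rational(9, 32951)) = Rational(422235, 32951)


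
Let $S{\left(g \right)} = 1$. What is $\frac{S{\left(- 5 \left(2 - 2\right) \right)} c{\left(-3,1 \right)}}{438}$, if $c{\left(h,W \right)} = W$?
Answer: $\frac{1}{438} \approx 0.0022831$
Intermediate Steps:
$\frac{S{\left(- 5 \left(2 - 2\right) \right)} c{\left(-3,1 \right)}}{438} = \frac{1 \cdot 1}{438} = 1 \cdot \frac{1}{438} = \frac{1}{438}$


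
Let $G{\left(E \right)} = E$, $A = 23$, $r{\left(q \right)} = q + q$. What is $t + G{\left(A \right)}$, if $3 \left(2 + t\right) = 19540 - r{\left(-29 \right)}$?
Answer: $\frac{19661}{3} \approx 6553.7$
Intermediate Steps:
$r{\left(q \right)} = 2 q$
$t = \frac{19592}{3}$ ($t = -2 + \frac{19540 - 2 \left(-29\right)}{3} = -2 + \frac{19540 - -58}{3} = -2 + \frac{19540 + 58}{3} = -2 + \frac{1}{3} \cdot 19598 = -2 + \frac{19598}{3} = \frac{19592}{3} \approx 6530.7$)
$t + G{\left(A \right)} = \frac{19592}{3} + 23 = \frac{19661}{3}$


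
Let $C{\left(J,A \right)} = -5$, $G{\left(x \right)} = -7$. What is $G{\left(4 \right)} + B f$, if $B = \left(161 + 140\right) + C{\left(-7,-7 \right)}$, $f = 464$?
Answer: $137337$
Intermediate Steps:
$B = 296$ ($B = \left(161 + 140\right) - 5 = 301 - 5 = 296$)
$G{\left(4 \right)} + B f = -7 + 296 \cdot 464 = -7 + 137344 = 137337$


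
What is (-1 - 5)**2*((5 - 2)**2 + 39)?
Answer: 1728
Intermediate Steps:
(-1 - 5)**2*((5 - 2)**2 + 39) = (-6)**2*(3**2 + 39) = 36*(9 + 39) = 36*48 = 1728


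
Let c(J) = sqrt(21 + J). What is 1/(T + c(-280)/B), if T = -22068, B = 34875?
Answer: -26840549812500/592317253262250259 - 34875*I*sqrt(259)/592317253262250259 ≈ -4.5314e-5 - 9.4757e-13*I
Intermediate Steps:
1/(T + c(-280)/B) = 1/(-22068 + sqrt(21 - 280)/34875) = 1/(-22068 + sqrt(-259)*(1/34875)) = 1/(-22068 + (I*sqrt(259))*(1/34875)) = 1/(-22068 + I*sqrt(259)/34875)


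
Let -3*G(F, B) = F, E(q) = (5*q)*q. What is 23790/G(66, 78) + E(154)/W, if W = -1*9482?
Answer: -5186035/4741 ≈ -1093.9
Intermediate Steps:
W = -9482
E(q) = 5*q²
G(F, B) = -F/3
23790/G(66, 78) + E(154)/W = 23790/((-⅓*66)) + (5*154²)/(-9482) = 23790/(-22) + (5*23716)*(-1/9482) = 23790*(-1/22) + 118580*(-1/9482) = -11895/11 - 5390/431 = -5186035/4741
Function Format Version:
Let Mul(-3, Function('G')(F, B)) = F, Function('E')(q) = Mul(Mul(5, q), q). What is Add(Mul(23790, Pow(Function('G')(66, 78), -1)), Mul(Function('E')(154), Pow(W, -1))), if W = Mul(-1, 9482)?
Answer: Rational(-5186035, 4741) ≈ -1093.9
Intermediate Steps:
W = -9482
Function('E')(q) = Mul(5, Pow(q, 2))
Function('G')(F, B) = Mul(Rational(-1, 3), F)
Add(Mul(23790, Pow(Function('G')(66, 78), -1)), Mul(Function('E')(154), Pow(W, -1))) = Add(Mul(23790, Pow(Mul(Rational(-1, 3), 66), -1)), Mul(Mul(5, Pow(154, 2)), Pow(-9482, -1))) = Add(Mul(23790, Pow(-22, -1)), Mul(Mul(5, 23716), Rational(-1, 9482))) = Add(Mul(23790, Rational(-1, 22)), Mul(118580, Rational(-1, 9482))) = Add(Rational(-11895, 11), Rational(-5390, 431)) = Rational(-5186035, 4741)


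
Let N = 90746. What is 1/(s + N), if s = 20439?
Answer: 1/111185 ≈ 8.9940e-6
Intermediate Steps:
1/(s + N) = 1/(20439 + 90746) = 1/111185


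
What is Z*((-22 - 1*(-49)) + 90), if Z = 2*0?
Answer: 0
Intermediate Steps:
Z = 0
Z*((-22 - 1*(-49)) + 90) = 0*((-22 - 1*(-49)) + 90) = 0*((-22 + 49) + 90) = 0*(27 + 90) = 0*117 = 0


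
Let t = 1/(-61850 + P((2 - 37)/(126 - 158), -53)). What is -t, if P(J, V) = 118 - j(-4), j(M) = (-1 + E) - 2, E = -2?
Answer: 1/61727 ≈ 1.6200e-5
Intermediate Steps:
j(M) = -5 (j(M) = (-1 - 2) - 2 = -3 - 2 = -5)
P(J, V) = 123 (P(J, V) = 118 - 1*(-5) = 118 + 5 = 123)
t = -1/61727 (t = 1/(-61850 + 123) = 1/(-61727) = -1/61727 ≈ -1.6200e-5)
-t = -1*(-1/61727) = 1/61727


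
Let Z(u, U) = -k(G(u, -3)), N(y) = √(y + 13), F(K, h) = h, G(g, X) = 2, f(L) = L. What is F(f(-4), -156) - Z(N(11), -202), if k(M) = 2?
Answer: -154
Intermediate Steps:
N(y) = √(13 + y)
Z(u, U) = -2 (Z(u, U) = -1*2 = -2)
F(f(-4), -156) - Z(N(11), -202) = -156 - 1*(-2) = -156 + 2 = -154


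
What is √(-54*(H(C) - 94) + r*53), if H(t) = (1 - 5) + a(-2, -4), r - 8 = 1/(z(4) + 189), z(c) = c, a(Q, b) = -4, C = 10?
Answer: √220971297/193 ≈ 77.021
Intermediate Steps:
r = 1545/193 (r = 8 + 1/(4 + 189) = 8 + 1/193 = 1545/193 ≈ 8.0052)
H(t) = -8 (H(t) = (1 - 5) - 4 = -4 - 4 = -8)
√(-54*(H(C) - 94) + r*53) = √(-54*(-8 - 94) + (1545/193)*53) = √(-54*(-102) + 81885/193) = √(5508 + 81885/193) = √(1144929/193) = √220971297/193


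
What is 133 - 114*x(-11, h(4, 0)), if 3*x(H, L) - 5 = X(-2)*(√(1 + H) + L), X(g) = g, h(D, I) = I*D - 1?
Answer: -133 + 76*I*√10 ≈ -133.0 + 240.33*I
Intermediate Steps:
h(D, I) = -1 + D*I (h(D, I) = D*I - 1 = -1 + D*I)
x(H, L) = 5/3 - 2*L/3 - 2*√(1 + H)/3 (x(H, L) = 5/3 + (-2*(√(1 + H) + L))/3 = 5/3 + (-2*(L + √(1 + H)))/3 = 5/3 + (-2*L - 2*√(1 + H))/3 = 5/3 + (-2*L/3 - 2*√(1 + H)/3) = 5/3 - 2*L/3 - 2*√(1 + H)/3)
133 - 114*x(-11, h(4, 0)) = 133 - 114*(5/3 - 2*(-1 + 4*0)/3 - 2*√(1 - 11)/3) = 133 - 114*(5/3 - 2*(-1 + 0)/3 - 2*I*√10/3) = 133 - 114*(5/3 - ⅔*(-1) - 2*I*√10/3) = 133 - 114*(5/3 + ⅔ - 2*I*√10/3) = 133 - 114*(7/3 - 2*I*√10/3) = 133 + (-266 + 76*I*√10) = -133 + 76*I*√10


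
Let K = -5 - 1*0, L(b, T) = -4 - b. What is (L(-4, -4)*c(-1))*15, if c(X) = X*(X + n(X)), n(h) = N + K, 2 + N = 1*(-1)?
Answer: 0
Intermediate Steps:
N = -3 (N = -2 + 1*(-1) = -2 - 1 = -3)
K = -5 (K = -5 + 0 = -5)
n(h) = -8 (n(h) = -3 - 5 = -8)
c(X) = X*(-8 + X) (c(X) = X*(X - 8) = X*(-8 + X))
(L(-4, -4)*c(-1))*15 = ((-4 - 1*(-4))*(-(-8 - 1)))*15 = ((-4 + 4)*(-1*(-9)))*15 = (0*9)*15 = 0*15 = 0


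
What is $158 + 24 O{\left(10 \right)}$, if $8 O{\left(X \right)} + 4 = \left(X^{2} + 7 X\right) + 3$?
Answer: $665$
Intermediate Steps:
$O{\left(X \right)} = - \frac{1}{8} + \frac{X^{2}}{8} + \frac{7 X}{8}$ ($O{\left(X \right)} = - \frac{1}{2} + \frac{\left(X^{2} + 7 X\right) + 3}{8} = - \frac{1}{2} + \frac{3 + X^{2} + 7 X}{8} = - \frac{1}{2} + \left(\frac{3}{8} + \frac{X^{2}}{8} + \frac{7 X}{8}\right) = - \frac{1}{8} + \frac{X^{2}}{8} + \frac{7 X}{8}$)
$158 + 24 O{\left(10 \right)} = 158 + 24 \left(- \frac{1}{8} + \frac{10^{2}}{8} + \frac{7}{8} \cdot 10\right) = 158 + 24 \left(- \frac{1}{8} + \frac{1}{8} \cdot 100 + \frac{35}{4}\right) = 158 + 24 \left(- \frac{1}{8} + \frac{25}{2} + \frac{35}{4}\right) = 158 + 24 \cdot \frac{169}{8} = 158 + 507 = 665$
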